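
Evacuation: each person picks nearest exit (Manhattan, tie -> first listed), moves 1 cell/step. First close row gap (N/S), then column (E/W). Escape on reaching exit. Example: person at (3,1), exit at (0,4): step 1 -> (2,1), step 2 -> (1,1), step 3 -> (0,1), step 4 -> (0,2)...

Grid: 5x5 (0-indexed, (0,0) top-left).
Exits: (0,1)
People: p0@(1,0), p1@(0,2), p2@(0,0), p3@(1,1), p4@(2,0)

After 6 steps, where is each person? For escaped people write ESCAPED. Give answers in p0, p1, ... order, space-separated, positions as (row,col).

Step 1: p0:(1,0)->(0,0) | p1:(0,2)->(0,1)->EXIT | p2:(0,0)->(0,1)->EXIT | p3:(1,1)->(0,1)->EXIT | p4:(2,0)->(1,0)
Step 2: p0:(0,0)->(0,1)->EXIT | p1:escaped | p2:escaped | p3:escaped | p4:(1,0)->(0,0)
Step 3: p0:escaped | p1:escaped | p2:escaped | p3:escaped | p4:(0,0)->(0,1)->EXIT

ESCAPED ESCAPED ESCAPED ESCAPED ESCAPED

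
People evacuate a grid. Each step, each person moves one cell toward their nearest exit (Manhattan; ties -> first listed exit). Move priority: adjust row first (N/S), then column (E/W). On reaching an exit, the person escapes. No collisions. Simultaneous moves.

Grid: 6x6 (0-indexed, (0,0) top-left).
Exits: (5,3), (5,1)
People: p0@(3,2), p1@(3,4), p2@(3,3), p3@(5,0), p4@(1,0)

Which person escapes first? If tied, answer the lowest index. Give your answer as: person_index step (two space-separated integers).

Step 1: p0:(3,2)->(4,2) | p1:(3,4)->(4,4) | p2:(3,3)->(4,3) | p3:(5,0)->(5,1)->EXIT | p4:(1,0)->(2,0)
Step 2: p0:(4,2)->(5,2) | p1:(4,4)->(5,4) | p2:(4,3)->(5,3)->EXIT | p3:escaped | p4:(2,0)->(3,0)
Step 3: p0:(5,2)->(5,3)->EXIT | p1:(5,4)->(5,3)->EXIT | p2:escaped | p3:escaped | p4:(3,0)->(4,0)
Step 4: p0:escaped | p1:escaped | p2:escaped | p3:escaped | p4:(4,0)->(5,0)
Step 5: p0:escaped | p1:escaped | p2:escaped | p3:escaped | p4:(5,0)->(5,1)->EXIT
Exit steps: [3, 3, 2, 1, 5]
First to escape: p3 at step 1

Answer: 3 1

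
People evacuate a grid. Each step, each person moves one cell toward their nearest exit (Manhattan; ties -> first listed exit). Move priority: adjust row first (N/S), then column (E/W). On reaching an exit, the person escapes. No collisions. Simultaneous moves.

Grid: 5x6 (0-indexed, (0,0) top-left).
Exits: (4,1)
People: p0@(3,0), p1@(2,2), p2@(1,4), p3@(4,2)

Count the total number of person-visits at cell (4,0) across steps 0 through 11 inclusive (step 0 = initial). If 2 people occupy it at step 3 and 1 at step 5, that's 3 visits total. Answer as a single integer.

Answer: 1

Derivation:
Step 0: p0@(3,0) p1@(2,2) p2@(1,4) p3@(4,2) -> at (4,0): 0 [-], cum=0
Step 1: p0@(4,0) p1@(3,2) p2@(2,4) p3@ESC -> at (4,0): 1 [p0], cum=1
Step 2: p0@ESC p1@(4,2) p2@(3,4) p3@ESC -> at (4,0): 0 [-], cum=1
Step 3: p0@ESC p1@ESC p2@(4,4) p3@ESC -> at (4,0): 0 [-], cum=1
Step 4: p0@ESC p1@ESC p2@(4,3) p3@ESC -> at (4,0): 0 [-], cum=1
Step 5: p0@ESC p1@ESC p2@(4,2) p3@ESC -> at (4,0): 0 [-], cum=1
Step 6: p0@ESC p1@ESC p2@ESC p3@ESC -> at (4,0): 0 [-], cum=1
Total visits = 1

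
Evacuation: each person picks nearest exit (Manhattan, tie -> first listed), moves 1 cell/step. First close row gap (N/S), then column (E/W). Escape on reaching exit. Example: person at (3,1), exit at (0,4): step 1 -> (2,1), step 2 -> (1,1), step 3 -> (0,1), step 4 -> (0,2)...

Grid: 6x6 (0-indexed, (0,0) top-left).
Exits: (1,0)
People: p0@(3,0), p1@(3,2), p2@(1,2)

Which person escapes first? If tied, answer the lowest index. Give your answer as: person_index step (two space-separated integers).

Step 1: p0:(3,0)->(2,0) | p1:(3,2)->(2,2) | p2:(1,2)->(1,1)
Step 2: p0:(2,0)->(1,0)->EXIT | p1:(2,2)->(1,2) | p2:(1,1)->(1,0)->EXIT
Step 3: p0:escaped | p1:(1,2)->(1,1) | p2:escaped
Step 4: p0:escaped | p1:(1,1)->(1,0)->EXIT | p2:escaped
Exit steps: [2, 4, 2]
First to escape: p0 at step 2

Answer: 0 2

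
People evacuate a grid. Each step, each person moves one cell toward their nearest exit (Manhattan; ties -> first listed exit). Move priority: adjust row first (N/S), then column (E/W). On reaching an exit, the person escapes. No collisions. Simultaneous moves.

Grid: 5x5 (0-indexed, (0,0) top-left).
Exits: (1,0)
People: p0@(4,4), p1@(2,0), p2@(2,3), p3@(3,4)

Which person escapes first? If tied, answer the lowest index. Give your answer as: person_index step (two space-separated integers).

Answer: 1 1

Derivation:
Step 1: p0:(4,4)->(3,4) | p1:(2,0)->(1,0)->EXIT | p2:(2,3)->(1,3) | p3:(3,4)->(2,4)
Step 2: p0:(3,4)->(2,4) | p1:escaped | p2:(1,3)->(1,2) | p3:(2,4)->(1,4)
Step 3: p0:(2,4)->(1,4) | p1:escaped | p2:(1,2)->(1,1) | p3:(1,4)->(1,3)
Step 4: p0:(1,4)->(1,3) | p1:escaped | p2:(1,1)->(1,0)->EXIT | p3:(1,3)->(1,2)
Step 5: p0:(1,3)->(1,2) | p1:escaped | p2:escaped | p3:(1,2)->(1,1)
Step 6: p0:(1,2)->(1,1) | p1:escaped | p2:escaped | p3:(1,1)->(1,0)->EXIT
Step 7: p0:(1,1)->(1,0)->EXIT | p1:escaped | p2:escaped | p3:escaped
Exit steps: [7, 1, 4, 6]
First to escape: p1 at step 1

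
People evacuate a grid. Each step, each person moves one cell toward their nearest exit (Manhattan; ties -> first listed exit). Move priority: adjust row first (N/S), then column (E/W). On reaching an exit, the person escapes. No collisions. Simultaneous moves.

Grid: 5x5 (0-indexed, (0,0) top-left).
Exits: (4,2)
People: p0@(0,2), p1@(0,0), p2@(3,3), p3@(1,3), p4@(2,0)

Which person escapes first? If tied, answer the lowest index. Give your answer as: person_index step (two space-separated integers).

Answer: 2 2

Derivation:
Step 1: p0:(0,2)->(1,2) | p1:(0,0)->(1,0) | p2:(3,3)->(4,3) | p3:(1,3)->(2,3) | p4:(2,0)->(3,0)
Step 2: p0:(1,2)->(2,2) | p1:(1,0)->(2,0) | p2:(4,3)->(4,2)->EXIT | p3:(2,3)->(3,3) | p4:(3,0)->(4,0)
Step 3: p0:(2,2)->(3,2) | p1:(2,0)->(3,0) | p2:escaped | p3:(3,3)->(4,3) | p4:(4,0)->(4,1)
Step 4: p0:(3,2)->(4,2)->EXIT | p1:(3,0)->(4,0) | p2:escaped | p3:(4,3)->(4,2)->EXIT | p4:(4,1)->(4,2)->EXIT
Step 5: p0:escaped | p1:(4,0)->(4,1) | p2:escaped | p3:escaped | p4:escaped
Step 6: p0:escaped | p1:(4,1)->(4,2)->EXIT | p2:escaped | p3:escaped | p4:escaped
Exit steps: [4, 6, 2, 4, 4]
First to escape: p2 at step 2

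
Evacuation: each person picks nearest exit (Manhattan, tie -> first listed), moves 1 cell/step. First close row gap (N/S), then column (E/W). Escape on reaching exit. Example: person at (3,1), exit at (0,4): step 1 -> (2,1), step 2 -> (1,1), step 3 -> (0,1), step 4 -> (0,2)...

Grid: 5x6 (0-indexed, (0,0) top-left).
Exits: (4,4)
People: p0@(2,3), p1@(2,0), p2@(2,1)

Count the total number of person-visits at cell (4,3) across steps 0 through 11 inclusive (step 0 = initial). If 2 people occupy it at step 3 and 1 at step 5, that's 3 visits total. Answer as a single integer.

Step 0: p0@(2,3) p1@(2,0) p2@(2,1) -> at (4,3): 0 [-], cum=0
Step 1: p0@(3,3) p1@(3,0) p2@(3,1) -> at (4,3): 0 [-], cum=0
Step 2: p0@(4,3) p1@(4,0) p2@(4,1) -> at (4,3): 1 [p0], cum=1
Step 3: p0@ESC p1@(4,1) p2@(4,2) -> at (4,3): 0 [-], cum=1
Step 4: p0@ESC p1@(4,2) p2@(4,3) -> at (4,3): 1 [p2], cum=2
Step 5: p0@ESC p1@(4,3) p2@ESC -> at (4,3): 1 [p1], cum=3
Step 6: p0@ESC p1@ESC p2@ESC -> at (4,3): 0 [-], cum=3
Total visits = 3

Answer: 3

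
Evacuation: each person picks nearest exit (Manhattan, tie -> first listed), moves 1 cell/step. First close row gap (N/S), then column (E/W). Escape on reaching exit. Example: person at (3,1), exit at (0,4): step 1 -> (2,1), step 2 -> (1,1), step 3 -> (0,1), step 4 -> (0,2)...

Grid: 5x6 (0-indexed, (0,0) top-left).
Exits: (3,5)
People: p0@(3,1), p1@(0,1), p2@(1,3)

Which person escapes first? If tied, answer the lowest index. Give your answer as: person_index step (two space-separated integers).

Answer: 0 4

Derivation:
Step 1: p0:(3,1)->(3,2) | p1:(0,1)->(1,1) | p2:(1,3)->(2,3)
Step 2: p0:(3,2)->(3,3) | p1:(1,1)->(2,1) | p2:(2,3)->(3,3)
Step 3: p0:(3,3)->(3,4) | p1:(2,1)->(3,1) | p2:(3,3)->(3,4)
Step 4: p0:(3,4)->(3,5)->EXIT | p1:(3,1)->(3,2) | p2:(3,4)->(3,5)->EXIT
Step 5: p0:escaped | p1:(3,2)->(3,3) | p2:escaped
Step 6: p0:escaped | p1:(3,3)->(3,4) | p2:escaped
Step 7: p0:escaped | p1:(3,4)->(3,5)->EXIT | p2:escaped
Exit steps: [4, 7, 4]
First to escape: p0 at step 4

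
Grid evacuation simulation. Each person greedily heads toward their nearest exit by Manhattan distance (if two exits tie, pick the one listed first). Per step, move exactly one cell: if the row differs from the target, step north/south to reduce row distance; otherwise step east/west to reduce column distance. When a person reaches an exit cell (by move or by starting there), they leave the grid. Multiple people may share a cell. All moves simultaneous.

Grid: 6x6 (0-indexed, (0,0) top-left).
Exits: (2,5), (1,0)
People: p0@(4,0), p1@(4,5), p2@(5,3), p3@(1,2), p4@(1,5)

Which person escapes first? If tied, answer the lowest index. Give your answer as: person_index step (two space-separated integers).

Answer: 4 1

Derivation:
Step 1: p0:(4,0)->(3,0) | p1:(4,5)->(3,5) | p2:(5,3)->(4,3) | p3:(1,2)->(1,1) | p4:(1,5)->(2,5)->EXIT
Step 2: p0:(3,0)->(2,0) | p1:(3,5)->(2,5)->EXIT | p2:(4,3)->(3,3) | p3:(1,1)->(1,0)->EXIT | p4:escaped
Step 3: p0:(2,0)->(1,0)->EXIT | p1:escaped | p2:(3,3)->(2,3) | p3:escaped | p4:escaped
Step 4: p0:escaped | p1:escaped | p2:(2,3)->(2,4) | p3:escaped | p4:escaped
Step 5: p0:escaped | p1:escaped | p2:(2,4)->(2,5)->EXIT | p3:escaped | p4:escaped
Exit steps: [3, 2, 5, 2, 1]
First to escape: p4 at step 1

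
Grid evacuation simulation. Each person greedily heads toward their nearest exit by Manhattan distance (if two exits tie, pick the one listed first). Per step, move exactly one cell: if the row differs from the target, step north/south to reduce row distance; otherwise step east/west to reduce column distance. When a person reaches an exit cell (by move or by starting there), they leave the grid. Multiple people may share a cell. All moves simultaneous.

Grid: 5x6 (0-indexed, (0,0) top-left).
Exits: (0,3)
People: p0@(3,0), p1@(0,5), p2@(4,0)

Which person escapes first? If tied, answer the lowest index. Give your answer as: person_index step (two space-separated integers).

Step 1: p0:(3,0)->(2,0) | p1:(0,5)->(0,4) | p2:(4,0)->(3,0)
Step 2: p0:(2,0)->(1,0) | p1:(0,4)->(0,3)->EXIT | p2:(3,0)->(2,0)
Step 3: p0:(1,0)->(0,0) | p1:escaped | p2:(2,0)->(1,0)
Step 4: p0:(0,0)->(0,1) | p1:escaped | p2:(1,0)->(0,0)
Step 5: p0:(0,1)->(0,2) | p1:escaped | p2:(0,0)->(0,1)
Step 6: p0:(0,2)->(0,3)->EXIT | p1:escaped | p2:(0,1)->(0,2)
Step 7: p0:escaped | p1:escaped | p2:(0,2)->(0,3)->EXIT
Exit steps: [6, 2, 7]
First to escape: p1 at step 2

Answer: 1 2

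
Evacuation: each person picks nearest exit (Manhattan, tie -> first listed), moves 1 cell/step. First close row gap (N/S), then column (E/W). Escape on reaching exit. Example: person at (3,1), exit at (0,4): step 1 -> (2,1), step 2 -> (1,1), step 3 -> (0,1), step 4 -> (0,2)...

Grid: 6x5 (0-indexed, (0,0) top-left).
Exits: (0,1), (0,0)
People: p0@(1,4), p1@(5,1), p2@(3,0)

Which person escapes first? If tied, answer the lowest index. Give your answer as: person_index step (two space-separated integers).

Answer: 2 3

Derivation:
Step 1: p0:(1,4)->(0,4) | p1:(5,1)->(4,1) | p2:(3,0)->(2,0)
Step 2: p0:(0,4)->(0,3) | p1:(4,1)->(3,1) | p2:(2,0)->(1,0)
Step 3: p0:(0,3)->(0,2) | p1:(3,1)->(2,1) | p2:(1,0)->(0,0)->EXIT
Step 4: p0:(0,2)->(0,1)->EXIT | p1:(2,1)->(1,1) | p2:escaped
Step 5: p0:escaped | p1:(1,1)->(0,1)->EXIT | p2:escaped
Exit steps: [4, 5, 3]
First to escape: p2 at step 3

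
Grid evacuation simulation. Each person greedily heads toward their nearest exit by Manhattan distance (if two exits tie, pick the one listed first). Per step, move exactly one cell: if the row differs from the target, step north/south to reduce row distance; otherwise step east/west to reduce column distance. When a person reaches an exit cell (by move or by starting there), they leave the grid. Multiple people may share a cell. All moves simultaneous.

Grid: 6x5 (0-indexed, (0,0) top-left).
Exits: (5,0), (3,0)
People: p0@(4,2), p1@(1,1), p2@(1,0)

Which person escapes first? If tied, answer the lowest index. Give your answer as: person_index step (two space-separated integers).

Answer: 2 2

Derivation:
Step 1: p0:(4,2)->(5,2) | p1:(1,1)->(2,1) | p2:(1,0)->(2,0)
Step 2: p0:(5,2)->(5,1) | p1:(2,1)->(3,1) | p2:(2,0)->(3,0)->EXIT
Step 3: p0:(5,1)->(5,0)->EXIT | p1:(3,1)->(3,0)->EXIT | p2:escaped
Exit steps: [3, 3, 2]
First to escape: p2 at step 2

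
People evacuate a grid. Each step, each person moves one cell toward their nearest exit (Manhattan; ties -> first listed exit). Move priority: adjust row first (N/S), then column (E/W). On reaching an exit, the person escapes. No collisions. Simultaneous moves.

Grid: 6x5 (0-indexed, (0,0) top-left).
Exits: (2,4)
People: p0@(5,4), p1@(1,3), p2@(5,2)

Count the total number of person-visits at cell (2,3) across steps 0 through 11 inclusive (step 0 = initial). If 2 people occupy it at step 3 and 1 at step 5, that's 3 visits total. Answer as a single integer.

Answer: 2

Derivation:
Step 0: p0@(5,4) p1@(1,3) p2@(5,2) -> at (2,3): 0 [-], cum=0
Step 1: p0@(4,4) p1@(2,3) p2@(4,2) -> at (2,3): 1 [p1], cum=1
Step 2: p0@(3,4) p1@ESC p2@(3,2) -> at (2,3): 0 [-], cum=1
Step 3: p0@ESC p1@ESC p2@(2,2) -> at (2,3): 0 [-], cum=1
Step 4: p0@ESC p1@ESC p2@(2,3) -> at (2,3): 1 [p2], cum=2
Step 5: p0@ESC p1@ESC p2@ESC -> at (2,3): 0 [-], cum=2
Total visits = 2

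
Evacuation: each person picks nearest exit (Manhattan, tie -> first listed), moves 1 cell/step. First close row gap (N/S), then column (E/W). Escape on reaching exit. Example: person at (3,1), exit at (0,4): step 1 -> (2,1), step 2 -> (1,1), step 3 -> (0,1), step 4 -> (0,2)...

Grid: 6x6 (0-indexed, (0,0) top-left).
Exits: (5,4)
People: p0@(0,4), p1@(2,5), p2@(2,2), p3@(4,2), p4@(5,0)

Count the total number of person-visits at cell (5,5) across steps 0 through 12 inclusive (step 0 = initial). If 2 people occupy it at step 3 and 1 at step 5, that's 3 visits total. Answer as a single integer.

Step 0: p0@(0,4) p1@(2,5) p2@(2,2) p3@(4,2) p4@(5,0) -> at (5,5): 0 [-], cum=0
Step 1: p0@(1,4) p1@(3,5) p2@(3,2) p3@(5,2) p4@(5,1) -> at (5,5): 0 [-], cum=0
Step 2: p0@(2,4) p1@(4,5) p2@(4,2) p3@(5,3) p4@(5,2) -> at (5,5): 0 [-], cum=0
Step 3: p0@(3,4) p1@(5,5) p2@(5,2) p3@ESC p4@(5,3) -> at (5,5): 1 [p1], cum=1
Step 4: p0@(4,4) p1@ESC p2@(5,3) p3@ESC p4@ESC -> at (5,5): 0 [-], cum=1
Step 5: p0@ESC p1@ESC p2@ESC p3@ESC p4@ESC -> at (5,5): 0 [-], cum=1
Total visits = 1

Answer: 1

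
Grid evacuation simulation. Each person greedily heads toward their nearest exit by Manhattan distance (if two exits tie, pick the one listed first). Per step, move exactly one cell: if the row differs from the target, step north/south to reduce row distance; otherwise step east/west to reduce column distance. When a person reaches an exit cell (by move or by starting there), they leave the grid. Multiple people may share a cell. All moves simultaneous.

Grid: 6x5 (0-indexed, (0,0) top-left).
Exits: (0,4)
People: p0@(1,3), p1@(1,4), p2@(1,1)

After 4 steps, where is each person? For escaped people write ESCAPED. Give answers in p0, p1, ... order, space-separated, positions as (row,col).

Step 1: p0:(1,3)->(0,3) | p1:(1,4)->(0,4)->EXIT | p2:(1,1)->(0,1)
Step 2: p0:(0,3)->(0,4)->EXIT | p1:escaped | p2:(0,1)->(0,2)
Step 3: p0:escaped | p1:escaped | p2:(0,2)->(0,3)
Step 4: p0:escaped | p1:escaped | p2:(0,3)->(0,4)->EXIT

ESCAPED ESCAPED ESCAPED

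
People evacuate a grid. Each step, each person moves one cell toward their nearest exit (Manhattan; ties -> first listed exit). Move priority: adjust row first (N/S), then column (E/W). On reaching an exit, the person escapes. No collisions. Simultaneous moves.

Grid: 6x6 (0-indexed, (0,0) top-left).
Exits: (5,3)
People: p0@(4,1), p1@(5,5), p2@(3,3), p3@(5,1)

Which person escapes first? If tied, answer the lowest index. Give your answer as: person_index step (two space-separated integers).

Answer: 1 2

Derivation:
Step 1: p0:(4,1)->(5,1) | p1:(5,5)->(5,4) | p2:(3,3)->(4,3) | p3:(5,1)->(5,2)
Step 2: p0:(5,1)->(5,2) | p1:(5,4)->(5,3)->EXIT | p2:(4,3)->(5,3)->EXIT | p3:(5,2)->(5,3)->EXIT
Step 3: p0:(5,2)->(5,3)->EXIT | p1:escaped | p2:escaped | p3:escaped
Exit steps: [3, 2, 2, 2]
First to escape: p1 at step 2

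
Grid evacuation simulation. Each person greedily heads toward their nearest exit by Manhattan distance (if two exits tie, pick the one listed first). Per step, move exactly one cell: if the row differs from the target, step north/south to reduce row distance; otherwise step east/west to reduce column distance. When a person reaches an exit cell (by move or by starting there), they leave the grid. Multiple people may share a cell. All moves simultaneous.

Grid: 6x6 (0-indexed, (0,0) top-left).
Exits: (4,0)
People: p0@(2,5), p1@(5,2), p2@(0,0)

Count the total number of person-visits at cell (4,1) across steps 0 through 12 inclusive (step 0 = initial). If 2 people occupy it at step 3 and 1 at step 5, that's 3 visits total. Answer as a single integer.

Answer: 2

Derivation:
Step 0: p0@(2,5) p1@(5,2) p2@(0,0) -> at (4,1): 0 [-], cum=0
Step 1: p0@(3,5) p1@(4,2) p2@(1,0) -> at (4,1): 0 [-], cum=0
Step 2: p0@(4,5) p1@(4,1) p2@(2,0) -> at (4,1): 1 [p1], cum=1
Step 3: p0@(4,4) p1@ESC p2@(3,0) -> at (4,1): 0 [-], cum=1
Step 4: p0@(4,3) p1@ESC p2@ESC -> at (4,1): 0 [-], cum=1
Step 5: p0@(4,2) p1@ESC p2@ESC -> at (4,1): 0 [-], cum=1
Step 6: p0@(4,1) p1@ESC p2@ESC -> at (4,1): 1 [p0], cum=2
Step 7: p0@ESC p1@ESC p2@ESC -> at (4,1): 0 [-], cum=2
Total visits = 2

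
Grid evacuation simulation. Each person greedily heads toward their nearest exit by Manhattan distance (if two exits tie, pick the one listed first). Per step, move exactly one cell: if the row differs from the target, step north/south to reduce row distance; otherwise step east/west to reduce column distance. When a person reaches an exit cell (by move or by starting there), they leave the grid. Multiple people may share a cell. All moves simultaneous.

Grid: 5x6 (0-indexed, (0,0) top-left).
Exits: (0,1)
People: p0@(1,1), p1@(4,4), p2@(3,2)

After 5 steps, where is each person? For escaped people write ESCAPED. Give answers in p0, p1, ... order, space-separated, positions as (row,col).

Step 1: p0:(1,1)->(0,1)->EXIT | p1:(4,4)->(3,4) | p2:(3,2)->(2,2)
Step 2: p0:escaped | p1:(3,4)->(2,4) | p2:(2,2)->(1,2)
Step 3: p0:escaped | p1:(2,4)->(1,4) | p2:(1,2)->(0,2)
Step 4: p0:escaped | p1:(1,4)->(0,4) | p2:(0,2)->(0,1)->EXIT
Step 5: p0:escaped | p1:(0,4)->(0,3) | p2:escaped

ESCAPED (0,3) ESCAPED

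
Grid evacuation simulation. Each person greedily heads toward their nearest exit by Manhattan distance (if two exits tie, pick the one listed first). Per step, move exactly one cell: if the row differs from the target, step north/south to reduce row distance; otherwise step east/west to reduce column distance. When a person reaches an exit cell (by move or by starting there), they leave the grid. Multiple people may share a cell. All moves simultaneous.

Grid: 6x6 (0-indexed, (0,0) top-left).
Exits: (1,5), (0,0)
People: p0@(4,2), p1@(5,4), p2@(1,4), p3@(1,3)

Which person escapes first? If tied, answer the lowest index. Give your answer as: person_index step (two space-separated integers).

Answer: 2 1

Derivation:
Step 1: p0:(4,2)->(3,2) | p1:(5,4)->(4,4) | p2:(1,4)->(1,5)->EXIT | p3:(1,3)->(1,4)
Step 2: p0:(3,2)->(2,2) | p1:(4,4)->(3,4) | p2:escaped | p3:(1,4)->(1,5)->EXIT
Step 3: p0:(2,2)->(1,2) | p1:(3,4)->(2,4) | p2:escaped | p3:escaped
Step 4: p0:(1,2)->(1,3) | p1:(2,4)->(1,4) | p2:escaped | p3:escaped
Step 5: p0:(1,3)->(1,4) | p1:(1,4)->(1,5)->EXIT | p2:escaped | p3:escaped
Step 6: p0:(1,4)->(1,5)->EXIT | p1:escaped | p2:escaped | p3:escaped
Exit steps: [6, 5, 1, 2]
First to escape: p2 at step 1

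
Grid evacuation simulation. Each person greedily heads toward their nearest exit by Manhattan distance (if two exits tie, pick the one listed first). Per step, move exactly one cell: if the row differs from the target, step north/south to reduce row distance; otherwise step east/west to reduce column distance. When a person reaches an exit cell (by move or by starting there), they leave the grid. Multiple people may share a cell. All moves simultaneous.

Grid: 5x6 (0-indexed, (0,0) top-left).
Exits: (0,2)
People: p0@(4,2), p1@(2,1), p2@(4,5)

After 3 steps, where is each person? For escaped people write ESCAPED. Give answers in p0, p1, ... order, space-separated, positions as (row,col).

Step 1: p0:(4,2)->(3,2) | p1:(2,1)->(1,1) | p2:(4,5)->(3,5)
Step 2: p0:(3,2)->(2,2) | p1:(1,1)->(0,1) | p2:(3,5)->(2,5)
Step 3: p0:(2,2)->(1,2) | p1:(0,1)->(0,2)->EXIT | p2:(2,5)->(1,5)

(1,2) ESCAPED (1,5)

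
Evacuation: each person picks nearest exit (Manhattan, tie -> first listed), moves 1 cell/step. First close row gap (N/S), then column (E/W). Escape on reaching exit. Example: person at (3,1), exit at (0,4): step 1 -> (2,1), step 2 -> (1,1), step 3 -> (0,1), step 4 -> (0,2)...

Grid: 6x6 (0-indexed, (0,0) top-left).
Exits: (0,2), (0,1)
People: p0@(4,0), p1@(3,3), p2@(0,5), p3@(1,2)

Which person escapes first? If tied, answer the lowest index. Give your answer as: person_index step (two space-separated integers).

Step 1: p0:(4,0)->(3,0) | p1:(3,3)->(2,3) | p2:(0,5)->(0,4) | p3:(1,2)->(0,2)->EXIT
Step 2: p0:(3,0)->(2,0) | p1:(2,3)->(1,3) | p2:(0,4)->(0,3) | p3:escaped
Step 3: p0:(2,0)->(1,0) | p1:(1,3)->(0,3) | p2:(0,3)->(0,2)->EXIT | p3:escaped
Step 4: p0:(1,0)->(0,0) | p1:(0,3)->(0,2)->EXIT | p2:escaped | p3:escaped
Step 5: p0:(0,0)->(0,1)->EXIT | p1:escaped | p2:escaped | p3:escaped
Exit steps: [5, 4, 3, 1]
First to escape: p3 at step 1

Answer: 3 1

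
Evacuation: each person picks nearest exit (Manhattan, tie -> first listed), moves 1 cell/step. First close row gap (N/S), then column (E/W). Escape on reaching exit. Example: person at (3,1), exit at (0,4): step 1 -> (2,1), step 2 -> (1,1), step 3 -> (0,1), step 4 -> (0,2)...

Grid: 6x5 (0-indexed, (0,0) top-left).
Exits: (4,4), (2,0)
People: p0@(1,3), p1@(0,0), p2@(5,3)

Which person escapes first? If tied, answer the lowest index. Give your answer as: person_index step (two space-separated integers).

Step 1: p0:(1,3)->(2,3) | p1:(0,0)->(1,0) | p2:(5,3)->(4,3)
Step 2: p0:(2,3)->(3,3) | p1:(1,0)->(2,0)->EXIT | p2:(4,3)->(4,4)->EXIT
Step 3: p0:(3,3)->(4,3) | p1:escaped | p2:escaped
Step 4: p0:(4,3)->(4,4)->EXIT | p1:escaped | p2:escaped
Exit steps: [4, 2, 2]
First to escape: p1 at step 2

Answer: 1 2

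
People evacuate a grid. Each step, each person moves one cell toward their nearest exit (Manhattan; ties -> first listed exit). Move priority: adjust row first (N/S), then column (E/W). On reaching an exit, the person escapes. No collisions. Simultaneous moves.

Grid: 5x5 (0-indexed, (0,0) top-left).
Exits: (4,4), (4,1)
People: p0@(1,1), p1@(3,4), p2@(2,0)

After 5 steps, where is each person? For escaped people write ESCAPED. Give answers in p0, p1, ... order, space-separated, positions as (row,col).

Step 1: p0:(1,1)->(2,1) | p1:(3,4)->(4,4)->EXIT | p2:(2,0)->(3,0)
Step 2: p0:(2,1)->(3,1) | p1:escaped | p2:(3,0)->(4,0)
Step 3: p0:(3,1)->(4,1)->EXIT | p1:escaped | p2:(4,0)->(4,1)->EXIT

ESCAPED ESCAPED ESCAPED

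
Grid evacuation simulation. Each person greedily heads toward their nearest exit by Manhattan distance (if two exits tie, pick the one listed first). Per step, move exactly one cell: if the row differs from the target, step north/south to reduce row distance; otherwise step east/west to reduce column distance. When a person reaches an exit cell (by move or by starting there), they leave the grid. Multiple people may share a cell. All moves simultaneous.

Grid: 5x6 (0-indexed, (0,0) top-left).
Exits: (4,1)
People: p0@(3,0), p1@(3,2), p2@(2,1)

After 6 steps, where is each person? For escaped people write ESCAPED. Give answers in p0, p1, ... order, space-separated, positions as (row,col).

Step 1: p0:(3,0)->(4,0) | p1:(3,2)->(4,2) | p2:(2,1)->(3,1)
Step 2: p0:(4,0)->(4,1)->EXIT | p1:(4,2)->(4,1)->EXIT | p2:(3,1)->(4,1)->EXIT

ESCAPED ESCAPED ESCAPED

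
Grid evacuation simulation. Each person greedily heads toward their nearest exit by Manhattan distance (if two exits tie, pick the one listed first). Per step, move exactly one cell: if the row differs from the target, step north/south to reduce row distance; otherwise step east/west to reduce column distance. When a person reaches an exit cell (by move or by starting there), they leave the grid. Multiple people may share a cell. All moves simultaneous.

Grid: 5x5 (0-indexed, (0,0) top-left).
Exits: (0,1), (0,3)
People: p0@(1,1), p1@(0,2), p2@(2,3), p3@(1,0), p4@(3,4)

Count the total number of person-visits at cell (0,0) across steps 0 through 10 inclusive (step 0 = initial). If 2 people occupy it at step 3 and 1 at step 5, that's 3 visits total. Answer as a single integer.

Answer: 1

Derivation:
Step 0: p0@(1,1) p1@(0,2) p2@(2,3) p3@(1,0) p4@(3,4) -> at (0,0): 0 [-], cum=0
Step 1: p0@ESC p1@ESC p2@(1,3) p3@(0,0) p4@(2,4) -> at (0,0): 1 [p3], cum=1
Step 2: p0@ESC p1@ESC p2@ESC p3@ESC p4@(1,4) -> at (0,0): 0 [-], cum=1
Step 3: p0@ESC p1@ESC p2@ESC p3@ESC p4@(0,4) -> at (0,0): 0 [-], cum=1
Step 4: p0@ESC p1@ESC p2@ESC p3@ESC p4@ESC -> at (0,0): 0 [-], cum=1
Total visits = 1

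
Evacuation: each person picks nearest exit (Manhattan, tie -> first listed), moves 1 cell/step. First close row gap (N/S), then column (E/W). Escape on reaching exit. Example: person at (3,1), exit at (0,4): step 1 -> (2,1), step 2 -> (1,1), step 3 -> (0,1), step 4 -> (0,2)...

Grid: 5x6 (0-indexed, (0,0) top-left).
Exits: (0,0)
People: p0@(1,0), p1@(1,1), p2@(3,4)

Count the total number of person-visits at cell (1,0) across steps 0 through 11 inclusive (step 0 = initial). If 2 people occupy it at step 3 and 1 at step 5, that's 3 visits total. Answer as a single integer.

Step 0: p0@(1,0) p1@(1,1) p2@(3,4) -> at (1,0): 1 [p0], cum=1
Step 1: p0@ESC p1@(0,1) p2@(2,4) -> at (1,0): 0 [-], cum=1
Step 2: p0@ESC p1@ESC p2@(1,4) -> at (1,0): 0 [-], cum=1
Step 3: p0@ESC p1@ESC p2@(0,4) -> at (1,0): 0 [-], cum=1
Step 4: p0@ESC p1@ESC p2@(0,3) -> at (1,0): 0 [-], cum=1
Step 5: p0@ESC p1@ESC p2@(0,2) -> at (1,0): 0 [-], cum=1
Step 6: p0@ESC p1@ESC p2@(0,1) -> at (1,0): 0 [-], cum=1
Step 7: p0@ESC p1@ESC p2@ESC -> at (1,0): 0 [-], cum=1
Total visits = 1

Answer: 1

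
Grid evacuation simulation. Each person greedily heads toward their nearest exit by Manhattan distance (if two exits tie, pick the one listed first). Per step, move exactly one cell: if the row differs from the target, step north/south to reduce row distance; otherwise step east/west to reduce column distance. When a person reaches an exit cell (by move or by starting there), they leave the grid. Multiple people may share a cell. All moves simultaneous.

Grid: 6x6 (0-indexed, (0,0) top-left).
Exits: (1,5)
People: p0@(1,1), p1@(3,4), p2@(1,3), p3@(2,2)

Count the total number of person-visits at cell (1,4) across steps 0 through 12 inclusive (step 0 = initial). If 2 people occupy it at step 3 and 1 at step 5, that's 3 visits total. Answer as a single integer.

Answer: 4

Derivation:
Step 0: p0@(1,1) p1@(3,4) p2@(1,3) p3@(2,2) -> at (1,4): 0 [-], cum=0
Step 1: p0@(1,2) p1@(2,4) p2@(1,4) p3@(1,2) -> at (1,4): 1 [p2], cum=1
Step 2: p0@(1,3) p1@(1,4) p2@ESC p3@(1,3) -> at (1,4): 1 [p1], cum=2
Step 3: p0@(1,4) p1@ESC p2@ESC p3@(1,4) -> at (1,4): 2 [p0,p3], cum=4
Step 4: p0@ESC p1@ESC p2@ESC p3@ESC -> at (1,4): 0 [-], cum=4
Total visits = 4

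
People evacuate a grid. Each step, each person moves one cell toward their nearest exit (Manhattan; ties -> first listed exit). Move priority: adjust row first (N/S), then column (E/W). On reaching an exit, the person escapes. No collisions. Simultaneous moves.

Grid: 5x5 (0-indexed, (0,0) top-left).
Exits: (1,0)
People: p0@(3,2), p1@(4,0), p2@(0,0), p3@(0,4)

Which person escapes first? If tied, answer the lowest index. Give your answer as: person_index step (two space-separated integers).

Step 1: p0:(3,2)->(2,2) | p1:(4,0)->(3,0) | p2:(0,0)->(1,0)->EXIT | p3:(0,4)->(1,4)
Step 2: p0:(2,2)->(1,2) | p1:(3,0)->(2,0) | p2:escaped | p3:(1,4)->(1,3)
Step 3: p0:(1,2)->(1,1) | p1:(2,0)->(1,0)->EXIT | p2:escaped | p3:(1,3)->(1,2)
Step 4: p0:(1,1)->(1,0)->EXIT | p1:escaped | p2:escaped | p3:(1,2)->(1,1)
Step 5: p0:escaped | p1:escaped | p2:escaped | p3:(1,1)->(1,0)->EXIT
Exit steps: [4, 3, 1, 5]
First to escape: p2 at step 1

Answer: 2 1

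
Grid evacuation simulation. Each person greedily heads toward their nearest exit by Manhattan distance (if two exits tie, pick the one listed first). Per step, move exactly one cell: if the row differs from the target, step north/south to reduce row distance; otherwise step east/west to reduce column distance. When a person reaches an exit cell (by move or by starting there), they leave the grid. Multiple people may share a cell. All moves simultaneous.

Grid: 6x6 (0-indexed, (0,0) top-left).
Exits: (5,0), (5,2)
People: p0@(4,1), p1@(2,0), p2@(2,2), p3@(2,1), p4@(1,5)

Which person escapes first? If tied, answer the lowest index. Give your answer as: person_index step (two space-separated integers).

Answer: 0 2

Derivation:
Step 1: p0:(4,1)->(5,1) | p1:(2,0)->(3,0) | p2:(2,2)->(3,2) | p3:(2,1)->(3,1) | p4:(1,5)->(2,5)
Step 2: p0:(5,1)->(5,0)->EXIT | p1:(3,0)->(4,0) | p2:(3,2)->(4,2) | p3:(3,1)->(4,1) | p4:(2,5)->(3,5)
Step 3: p0:escaped | p1:(4,0)->(5,0)->EXIT | p2:(4,2)->(5,2)->EXIT | p3:(4,1)->(5,1) | p4:(3,5)->(4,5)
Step 4: p0:escaped | p1:escaped | p2:escaped | p3:(5,1)->(5,0)->EXIT | p4:(4,5)->(5,5)
Step 5: p0:escaped | p1:escaped | p2:escaped | p3:escaped | p4:(5,5)->(5,4)
Step 6: p0:escaped | p1:escaped | p2:escaped | p3:escaped | p4:(5,4)->(5,3)
Step 7: p0:escaped | p1:escaped | p2:escaped | p3:escaped | p4:(5,3)->(5,2)->EXIT
Exit steps: [2, 3, 3, 4, 7]
First to escape: p0 at step 2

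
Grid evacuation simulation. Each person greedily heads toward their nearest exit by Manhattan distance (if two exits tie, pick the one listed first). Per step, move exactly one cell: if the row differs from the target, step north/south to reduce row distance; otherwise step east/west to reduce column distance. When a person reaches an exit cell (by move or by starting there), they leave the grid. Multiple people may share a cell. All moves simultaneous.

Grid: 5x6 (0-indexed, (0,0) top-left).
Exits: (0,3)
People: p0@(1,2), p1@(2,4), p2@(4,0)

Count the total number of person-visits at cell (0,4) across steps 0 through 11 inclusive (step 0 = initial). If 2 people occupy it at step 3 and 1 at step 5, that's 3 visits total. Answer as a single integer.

Answer: 1

Derivation:
Step 0: p0@(1,2) p1@(2,4) p2@(4,0) -> at (0,4): 0 [-], cum=0
Step 1: p0@(0,2) p1@(1,4) p2@(3,0) -> at (0,4): 0 [-], cum=0
Step 2: p0@ESC p1@(0,4) p2@(2,0) -> at (0,4): 1 [p1], cum=1
Step 3: p0@ESC p1@ESC p2@(1,0) -> at (0,4): 0 [-], cum=1
Step 4: p0@ESC p1@ESC p2@(0,0) -> at (0,4): 0 [-], cum=1
Step 5: p0@ESC p1@ESC p2@(0,1) -> at (0,4): 0 [-], cum=1
Step 6: p0@ESC p1@ESC p2@(0,2) -> at (0,4): 0 [-], cum=1
Step 7: p0@ESC p1@ESC p2@ESC -> at (0,4): 0 [-], cum=1
Total visits = 1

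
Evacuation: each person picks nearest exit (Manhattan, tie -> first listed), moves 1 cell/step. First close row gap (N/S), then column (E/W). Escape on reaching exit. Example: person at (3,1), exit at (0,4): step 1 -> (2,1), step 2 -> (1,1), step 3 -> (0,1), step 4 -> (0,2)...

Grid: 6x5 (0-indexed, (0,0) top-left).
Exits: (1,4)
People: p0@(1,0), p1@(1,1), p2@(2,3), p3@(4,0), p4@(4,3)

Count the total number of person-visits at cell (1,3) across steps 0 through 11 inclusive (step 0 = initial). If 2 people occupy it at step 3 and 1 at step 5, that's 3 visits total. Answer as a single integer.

Step 0: p0@(1,0) p1@(1,1) p2@(2,3) p3@(4,0) p4@(4,3) -> at (1,3): 0 [-], cum=0
Step 1: p0@(1,1) p1@(1,2) p2@(1,3) p3@(3,0) p4@(3,3) -> at (1,3): 1 [p2], cum=1
Step 2: p0@(1,2) p1@(1,3) p2@ESC p3@(2,0) p4@(2,3) -> at (1,3): 1 [p1], cum=2
Step 3: p0@(1,3) p1@ESC p2@ESC p3@(1,0) p4@(1,3) -> at (1,3): 2 [p0,p4], cum=4
Step 4: p0@ESC p1@ESC p2@ESC p3@(1,1) p4@ESC -> at (1,3): 0 [-], cum=4
Step 5: p0@ESC p1@ESC p2@ESC p3@(1,2) p4@ESC -> at (1,3): 0 [-], cum=4
Step 6: p0@ESC p1@ESC p2@ESC p3@(1,3) p4@ESC -> at (1,3): 1 [p3], cum=5
Step 7: p0@ESC p1@ESC p2@ESC p3@ESC p4@ESC -> at (1,3): 0 [-], cum=5
Total visits = 5

Answer: 5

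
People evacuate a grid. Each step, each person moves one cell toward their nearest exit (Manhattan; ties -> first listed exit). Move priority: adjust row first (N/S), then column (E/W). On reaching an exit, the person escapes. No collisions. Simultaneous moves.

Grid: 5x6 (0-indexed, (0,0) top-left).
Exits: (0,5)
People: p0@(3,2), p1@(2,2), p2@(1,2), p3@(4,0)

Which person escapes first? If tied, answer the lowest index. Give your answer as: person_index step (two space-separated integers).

Step 1: p0:(3,2)->(2,2) | p1:(2,2)->(1,2) | p2:(1,2)->(0,2) | p3:(4,0)->(3,0)
Step 2: p0:(2,2)->(1,2) | p1:(1,2)->(0,2) | p2:(0,2)->(0,3) | p3:(3,0)->(2,0)
Step 3: p0:(1,2)->(0,2) | p1:(0,2)->(0,3) | p2:(0,3)->(0,4) | p3:(2,0)->(1,0)
Step 4: p0:(0,2)->(0,3) | p1:(0,3)->(0,4) | p2:(0,4)->(0,5)->EXIT | p3:(1,0)->(0,0)
Step 5: p0:(0,3)->(0,4) | p1:(0,4)->(0,5)->EXIT | p2:escaped | p3:(0,0)->(0,1)
Step 6: p0:(0,4)->(0,5)->EXIT | p1:escaped | p2:escaped | p3:(0,1)->(0,2)
Step 7: p0:escaped | p1:escaped | p2:escaped | p3:(0,2)->(0,3)
Step 8: p0:escaped | p1:escaped | p2:escaped | p3:(0,3)->(0,4)
Step 9: p0:escaped | p1:escaped | p2:escaped | p3:(0,4)->(0,5)->EXIT
Exit steps: [6, 5, 4, 9]
First to escape: p2 at step 4

Answer: 2 4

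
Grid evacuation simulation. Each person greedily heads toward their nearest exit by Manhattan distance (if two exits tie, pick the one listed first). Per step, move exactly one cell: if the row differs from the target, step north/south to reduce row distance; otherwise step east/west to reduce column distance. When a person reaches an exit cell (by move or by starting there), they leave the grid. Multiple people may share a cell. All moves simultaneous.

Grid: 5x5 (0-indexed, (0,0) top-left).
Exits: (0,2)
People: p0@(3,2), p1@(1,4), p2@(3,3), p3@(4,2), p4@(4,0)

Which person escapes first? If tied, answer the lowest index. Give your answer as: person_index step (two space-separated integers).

Step 1: p0:(3,2)->(2,2) | p1:(1,4)->(0,4) | p2:(3,3)->(2,3) | p3:(4,2)->(3,2) | p4:(4,0)->(3,0)
Step 2: p0:(2,2)->(1,2) | p1:(0,4)->(0,3) | p2:(2,3)->(1,3) | p3:(3,2)->(2,2) | p4:(3,0)->(2,0)
Step 3: p0:(1,2)->(0,2)->EXIT | p1:(0,3)->(0,2)->EXIT | p2:(1,3)->(0,3) | p3:(2,2)->(1,2) | p4:(2,0)->(1,0)
Step 4: p0:escaped | p1:escaped | p2:(0,3)->(0,2)->EXIT | p3:(1,2)->(0,2)->EXIT | p4:(1,0)->(0,0)
Step 5: p0:escaped | p1:escaped | p2:escaped | p3:escaped | p4:(0,0)->(0,1)
Step 6: p0:escaped | p1:escaped | p2:escaped | p3:escaped | p4:(0,1)->(0,2)->EXIT
Exit steps: [3, 3, 4, 4, 6]
First to escape: p0 at step 3

Answer: 0 3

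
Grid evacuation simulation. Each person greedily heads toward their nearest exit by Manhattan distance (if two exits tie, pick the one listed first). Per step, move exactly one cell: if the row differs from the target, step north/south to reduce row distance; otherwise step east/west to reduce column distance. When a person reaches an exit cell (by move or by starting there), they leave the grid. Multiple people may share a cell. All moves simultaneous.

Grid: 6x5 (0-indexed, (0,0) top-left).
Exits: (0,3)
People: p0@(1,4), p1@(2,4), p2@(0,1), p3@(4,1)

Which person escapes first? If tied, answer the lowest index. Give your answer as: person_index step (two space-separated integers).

Step 1: p0:(1,4)->(0,4) | p1:(2,4)->(1,4) | p2:(0,1)->(0,2) | p3:(4,1)->(3,1)
Step 2: p0:(0,4)->(0,3)->EXIT | p1:(1,4)->(0,4) | p2:(0,2)->(0,3)->EXIT | p3:(3,1)->(2,1)
Step 3: p0:escaped | p1:(0,4)->(0,3)->EXIT | p2:escaped | p3:(2,1)->(1,1)
Step 4: p0:escaped | p1:escaped | p2:escaped | p3:(1,1)->(0,1)
Step 5: p0:escaped | p1:escaped | p2:escaped | p3:(0,1)->(0,2)
Step 6: p0:escaped | p1:escaped | p2:escaped | p3:(0,2)->(0,3)->EXIT
Exit steps: [2, 3, 2, 6]
First to escape: p0 at step 2

Answer: 0 2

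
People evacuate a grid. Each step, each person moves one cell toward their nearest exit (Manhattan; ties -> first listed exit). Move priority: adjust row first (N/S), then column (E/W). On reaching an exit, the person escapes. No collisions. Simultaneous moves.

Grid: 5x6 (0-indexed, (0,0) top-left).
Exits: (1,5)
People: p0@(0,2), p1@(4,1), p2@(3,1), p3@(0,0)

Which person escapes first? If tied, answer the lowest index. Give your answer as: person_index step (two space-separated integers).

Step 1: p0:(0,2)->(1,2) | p1:(4,1)->(3,1) | p2:(3,1)->(2,1) | p3:(0,0)->(1,0)
Step 2: p0:(1,2)->(1,3) | p1:(3,1)->(2,1) | p2:(2,1)->(1,1) | p3:(1,0)->(1,1)
Step 3: p0:(1,3)->(1,4) | p1:(2,1)->(1,1) | p2:(1,1)->(1,2) | p3:(1,1)->(1,2)
Step 4: p0:(1,4)->(1,5)->EXIT | p1:(1,1)->(1,2) | p2:(1,2)->(1,3) | p3:(1,2)->(1,3)
Step 5: p0:escaped | p1:(1,2)->(1,3) | p2:(1,3)->(1,4) | p3:(1,3)->(1,4)
Step 6: p0:escaped | p1:(1,3)->(1,4) | p2:(1,4)->(1,5)->EXIT | p3:(1,4)->(1,5)->EXIT
Step 7: p0:escaped | p1:(1,4)->(1,5)->EXIT | p2:escaped | p3:escaped
Exit steps: [4, 7, 6, 6]
First to escape: p0 at step 4

Answer: 0 4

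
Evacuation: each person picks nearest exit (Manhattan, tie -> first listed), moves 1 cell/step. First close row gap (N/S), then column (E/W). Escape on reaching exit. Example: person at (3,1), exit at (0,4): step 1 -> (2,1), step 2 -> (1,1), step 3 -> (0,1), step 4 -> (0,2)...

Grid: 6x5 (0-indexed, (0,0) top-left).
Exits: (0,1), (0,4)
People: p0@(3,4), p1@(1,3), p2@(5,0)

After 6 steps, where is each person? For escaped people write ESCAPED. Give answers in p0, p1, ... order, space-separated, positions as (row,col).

Step 1: p0:(3,4)->(2,4) | p1:(1,3)->(0,3) | p2:(5,0)->(4,0)
Step 2: p0:(2,4)->(1,4) | p1:(0,3)->(0,4)->EXIT | p2:(4,0)->(3,0)
Step 3: p0:(1,4)->(0,4)->EXIT | p1:escaped | p2:(3,0)->(2,0)
Step 4: p0:escaped | p1:escaped | p2:(2,0)->(1,0)
Step 5: p0:escaped | p1:escaped | p2:(1,0)->(0,0)
Step 6: p0:escaped | p1:escaped | p2:(0,0)->(0,1)->EXIT

ESCAPED ESCAPED ESCAPED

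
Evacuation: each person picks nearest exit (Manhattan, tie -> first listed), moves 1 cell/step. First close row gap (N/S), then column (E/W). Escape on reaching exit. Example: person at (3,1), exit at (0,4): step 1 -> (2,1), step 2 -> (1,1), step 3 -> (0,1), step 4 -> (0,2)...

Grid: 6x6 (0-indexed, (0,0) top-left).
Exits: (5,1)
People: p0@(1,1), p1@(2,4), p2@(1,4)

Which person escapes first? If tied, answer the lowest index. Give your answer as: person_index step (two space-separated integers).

Answer: 0 4

Derivation:
Step 1: p0:(1,1)->(2,1) | p1:(2,4)->(3,4) | p2:(1,4)->(2,4)
Step 2: p0:(2,1)->(3,1) | p1:(3,4)->(4,4) | p2:(2,4)->(3,4)
Step 3: p0:(3,1)->(4,1) | p1:(4,4)->(5,4) | p2:(3,4)->(4,4)
Step 4: p0:(4,1)->(5,1)->EXIT | p1:(5,4)->(5,3) | p2:(4,4)->(5,4)
Step 5: p0:escaped | p1:(5,3)->(5,2) | p2:(5,4)->(5,3)
Step 6: p0:escaped | p1:(5,2)->(5,1)->EXIT | p2:(5,3)->(5,2)
Step 7: p0:escaped | p1:escaped | p2:(5,2)->(5,1)->EXIT
Exit steps: [4, 6, 7]
First to escape: p0 at step 4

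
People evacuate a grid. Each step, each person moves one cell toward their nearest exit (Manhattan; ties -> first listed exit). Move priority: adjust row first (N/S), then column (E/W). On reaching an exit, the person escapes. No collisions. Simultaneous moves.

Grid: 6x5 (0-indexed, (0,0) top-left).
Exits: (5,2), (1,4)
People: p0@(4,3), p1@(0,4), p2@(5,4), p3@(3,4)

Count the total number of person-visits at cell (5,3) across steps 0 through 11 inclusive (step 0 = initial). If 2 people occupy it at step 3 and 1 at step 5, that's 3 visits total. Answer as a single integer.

Answer: 2

Derivation:
Step 0: p0@(4,3) p1@(0,4) p2@(5,4) p3@(3,4) -> at (5,3): 0 [-], cum=0
Step 1: p0@(5,3) p1@ESC p2@(5,3) p3@(2,4) -> at (5,3): 2 [p0,p2], cum=2
Step 2: p0@ESC p1@ESC p2@ESC p3@ESC -> at (5,3): 0 [-], cum=2
Total visits = 2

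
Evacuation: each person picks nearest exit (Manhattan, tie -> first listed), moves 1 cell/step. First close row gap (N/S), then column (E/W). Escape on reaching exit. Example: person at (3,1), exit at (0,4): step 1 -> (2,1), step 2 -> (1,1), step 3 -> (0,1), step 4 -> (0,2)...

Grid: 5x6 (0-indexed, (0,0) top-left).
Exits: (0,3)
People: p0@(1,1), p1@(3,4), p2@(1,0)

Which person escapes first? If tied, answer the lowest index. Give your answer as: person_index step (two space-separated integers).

Answer: 0 3

Derivation:
Step 1: p0:(1,1)->(0,1) | p1:(3,4)->(2,4) | p2:(1,0)->(0,0)
Step 2: p0:(0,1)->(0,2) | p1:(2,4)->(1,4) | p2:(0,0)->(0,1)
Step 3: p0:(0,2)->(0,3)->EXIT | p1:(1,4)->(0,4) | p2:(0,1)->(0,2)
Step 4: p0:escaped | p1:(0,4)->(0,3)->EXIT | p2:(0,2)->(0,3)->EXIT
Exit steps: [3, 4, 4]
First to escape: p0 at step 3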